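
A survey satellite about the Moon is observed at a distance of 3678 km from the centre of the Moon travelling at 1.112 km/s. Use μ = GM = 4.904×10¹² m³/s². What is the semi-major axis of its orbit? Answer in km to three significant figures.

a ≈ 3430 km

r = 3.678×10⁶ m.
Vis-viva rearranged: 1/a = 2/r − v²/μ = 5.438×10⁻⁷ − 2.522×10⁻⁷ = 2.916×10⁻⁷ m⁻¹.
a = 3.429×10⁶ m = 3429.1 km.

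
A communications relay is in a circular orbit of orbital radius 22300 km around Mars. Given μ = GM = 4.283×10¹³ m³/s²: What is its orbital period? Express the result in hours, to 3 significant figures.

r = 22300 km = 2.230×10⁷ m.
Kepler's third law: T = 2π√(r³/μ) = 2π√((2.230×10⁷)³ / 4.283×10¹³).
r³/μ = 2.589×10⁸ s², so T = 2π × 1.609×10⁴ = 1.011×10⁵ s.
Converting: 1.011×10⁵ s ÷ 3600 = 28.08 hours.

T ≈ 28.1 hours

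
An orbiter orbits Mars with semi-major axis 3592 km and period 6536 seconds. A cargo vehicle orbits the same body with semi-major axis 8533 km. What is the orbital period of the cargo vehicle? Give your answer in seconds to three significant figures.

Kepler's third law: T² ∝ a³, so T₂ = T₁ (a₂/a₁)^(3/2).
a₂/a₁ = 2.376, (a₂/a₁)^(3/2) = 3.661.
T₂ = 6536 × 3.661 = 23930 seconds.

T₂ ≈ 23900 seconds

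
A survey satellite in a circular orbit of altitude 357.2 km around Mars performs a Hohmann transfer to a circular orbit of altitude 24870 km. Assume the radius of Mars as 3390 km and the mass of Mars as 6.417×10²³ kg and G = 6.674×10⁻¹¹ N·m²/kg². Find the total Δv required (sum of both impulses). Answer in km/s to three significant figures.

μ = GM = 6.674×10⁻¹¹ × 6.417×10²³ = 4.283×10¹³ m³/s².
r₁ = 3390 + 357.2 = 3747.2 km = 3.7472×10⁶ m.
r₂ = 3390 + 24870 = 28260 km = 2.8260×10⁷ m.
Transfer ellipse a_t = (r₁ + r₂)/2 = 1.600×10⁷ m.
At r₁: circular v_c1 = √(μ/r₁) = 3381 m/s; transfer-periapsis v_p = √[μ(2/r₁ − 1/a_t)] = 4492 m/s.
Δv₁ = v_p − v_c1 = 1112 m/s.
At r₂: circular v_c2 = √(μ/r₂) = 1231 m/s; transfer-apoapsis v_a = √[μ(2/r₂ − 1/a_t)] = 595.7 m/s.
Δv₂ = v_c2 − v_a = 635.4 m/s.
Total Δv = Δv₁ + Δv₂ = 1747 m/s = 1.747 km/s.

Δv_total ≈ 1.75 km/s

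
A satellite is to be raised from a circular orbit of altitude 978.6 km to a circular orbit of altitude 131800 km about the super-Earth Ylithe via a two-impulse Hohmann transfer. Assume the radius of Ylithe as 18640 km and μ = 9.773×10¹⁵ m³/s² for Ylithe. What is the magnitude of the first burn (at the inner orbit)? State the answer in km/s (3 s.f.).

r₁ = 18640 + 978.6 = 19619 km = 1.9619×10⁷ m.
r₂ = 18640 + 131800 = 150440 km = 1.5044×10⁸ m.
Transfer ellipse a_t = (r₁ + r₂)/2 = 8.503×10⁷ m.
At r₁: circular v_c1 = √(μ/r₁) = 22320 m/s; transfer-periapsis v_p = √[μ(2/r₁ − 1/a_t)] = 29690 m/s.
Δv₁ = v_p − v_c1 = 7368 m/s.
= 7.368 km/s.

Δv ≈ 7.37 km/s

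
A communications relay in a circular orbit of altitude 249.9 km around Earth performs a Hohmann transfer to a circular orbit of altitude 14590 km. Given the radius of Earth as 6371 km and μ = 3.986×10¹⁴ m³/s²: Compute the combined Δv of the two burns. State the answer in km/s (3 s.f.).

r₁ = 6371 + 249.9 = 6620.9 km = 6.6209×10⁶ m.
r₂ = 6371 + 14590 = 20961 km = 2.0961×10⁷ m.
Transfer ellipse a_t = (r₁ + r₂)/2 = 1.379×10⁷ m.
At r₁: circular v_c1 = √(μ/r₁) = 7759 m/s; transfer-perigee v_p = √[μ(2/r₁ − 1/a_t)] = 9566 m/s.
Δv₁ = v_p − v_c1 = 1807 m/s.
At r₂: circular v_c2 = √(μ/r₂) = 4361 m/s; transfer-apogee v_a = √[μ(2/r₂ − 1/a_t)] = 3022 m/s.
Δv₂ = v_c2 − v_a = 1339 m/s.
Total Δv = Δv₁ + Δv₂ = 3146 m/s = 3.146 km/s.

Δv_total ≈ 3.15 km/s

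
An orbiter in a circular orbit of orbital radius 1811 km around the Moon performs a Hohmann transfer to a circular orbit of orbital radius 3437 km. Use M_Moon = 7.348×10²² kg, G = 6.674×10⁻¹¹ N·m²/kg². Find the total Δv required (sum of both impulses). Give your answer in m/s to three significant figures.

Δv_total ≈ 440 m/s

μ = GM = 6.674×10⁻¹¹ × 7.348×10²² = 4.904×10¹² m³/s².
r₁ = 1811 km = 1.811×10⁶ m.
r₂ = 3437 km = 3.437×10⁶ m.
Transfer ellipse a_t = (r₁ + r₂)/2 = 2.624×10⁶ m.
At r₁: circular v_c1 = √(μ/r₁) = 1646 m/s; transfer-perilune v_p = √[μ(2/r₁ − 1/a_t)] = 1883 m/s.
Δv₁ = v_p − v_c1 = 237.8 m/s.
At r₂: circular v_c2 = √(μ/r₂) = 1195 m/s; transfer-apolune v_a = √[μ(2/r₂ − 1/a_t)] = 992.4 m/s.
Δv₂ = v_c2 − v_a = 202.2 m/s.
Total Δv = Δv₁ + Δv₂ = 439.9 m/s.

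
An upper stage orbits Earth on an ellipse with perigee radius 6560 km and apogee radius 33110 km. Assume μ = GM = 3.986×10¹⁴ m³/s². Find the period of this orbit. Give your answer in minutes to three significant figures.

Semi-major axis a = (r_p + r_a)/2 = (6560.0 + 33110)/2 = 19835 km = 1.984×10⁷ m.
By Kepler's third law T = 2π√(a³/μ) = 2π × 4.425×10³ = 2.780×10⁴ s.
= 463.3 minutes.

T ≈ 463 minutes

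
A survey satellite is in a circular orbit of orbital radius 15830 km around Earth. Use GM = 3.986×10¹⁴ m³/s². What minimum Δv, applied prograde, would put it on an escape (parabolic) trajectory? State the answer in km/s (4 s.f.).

r = 15830 km = 1.583×10⁷ m.
Circular speed v_c = √(μ/r) = 5018 m/s.
Escape speed v_esc = √(2μ/r) = √2 × v_c = 7096 m/s.
Δv = v_esc − v_c = 2079 m/s = 2.079 km/s.

Δv ≈ 2.079 km/s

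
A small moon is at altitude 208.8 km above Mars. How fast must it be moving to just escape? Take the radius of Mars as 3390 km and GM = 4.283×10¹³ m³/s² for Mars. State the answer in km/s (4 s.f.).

v_esc ≈ 4.879 km/s

r = 3390 + 208.8 = 3598.8 km = 3.5988×10⁶ m.
Escape speed v_esc = √(2μ/r) = √(2 × 4.283×10¹³ / 3.599×10⁶) = √(2.380×10⁷) = 4879 m/s.
= 4.879 km/s.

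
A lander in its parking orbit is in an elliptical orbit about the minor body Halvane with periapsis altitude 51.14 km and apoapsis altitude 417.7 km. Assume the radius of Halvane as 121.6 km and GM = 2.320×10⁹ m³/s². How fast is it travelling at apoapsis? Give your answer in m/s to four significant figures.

r_p = 121.6 + 51.14 = 172.74 km = 1.7274×10⁵ m.
r_a = 121.6 + 417.7 = 539.30 km = 5.3930×10⁵ m.
Semi-major axis a = (r_p + r_a)/2 = 356.02 km = 3.560×10⁵ m.
Vis-viva: v² = μ(2/r − 1/a) = 2.320×10⁹ × (3.709×10⁻⁶ − 2.809×10⁻⁶) = 2.087×10³ m²/s².
v = 45.69 m/s.

v ≈ 45.69 m/s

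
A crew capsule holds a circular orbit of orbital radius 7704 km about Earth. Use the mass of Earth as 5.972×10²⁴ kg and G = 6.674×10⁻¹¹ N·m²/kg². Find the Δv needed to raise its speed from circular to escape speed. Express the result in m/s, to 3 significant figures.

Δv ≈ 2980 m/s

μ = GM = 6.674×10⁻¹¹ × 5.972×10²⁴ = 3.986×10¹⁴ m³/s².
r = 7704 km = 7.704×10⁶ m.
Circular speed v_c = √(μ/r) = 7193 m/s.
Escape speed v_esc = √(2μ/r) = √2 × v_c = 10170 m/s.
Δv = v_esc − v_c = 2979 m/s.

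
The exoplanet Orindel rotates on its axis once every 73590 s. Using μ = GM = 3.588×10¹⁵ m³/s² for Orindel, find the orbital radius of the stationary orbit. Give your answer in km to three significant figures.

A synchronous orbit has period T, so by Kepler's third law a = (μT²/4π²)^(1/3).
μT²/4π² = 3.588×10¹⁵ × (7.359×10⁴)² / 39.48 = 4.922×10²³ m³.
a = 7.895×10⁷ m = 78954 km.

r_sync ≈ 79000 km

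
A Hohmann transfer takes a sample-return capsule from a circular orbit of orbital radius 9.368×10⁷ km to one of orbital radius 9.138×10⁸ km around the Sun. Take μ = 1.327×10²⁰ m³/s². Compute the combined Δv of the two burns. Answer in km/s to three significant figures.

r₁ = 9.368×10⁷ km = 9.368×10¹⁰ m.
r₂ = 9.138×10⁸ km = 9.138×10¹¹ m.
Transfer ellipse a_t = (r₁ + r₂)/2 = 5.037×10¹¹ m.
At r₁: circular v_c1 = √(μ/r₁) = 37640 m/s; transfer-perihelion v_p = √[μ(2/r₁ − 1/a_t)] = 50690 m/s.
Δv₁ = v_p − v_c1 = 13050 m/s.
At r₂: circular v_c2 = √(μ/r₂) = 12050 m/s; transfer-aphelion v_a = √[μ(2/r₂ − 1/a_t)] = 5197 m/s.
Δv₂ = v_c2 − v_a = 6854 m/s.
Total Δv = Δv₁ + Δv₂ = 19910 m/s = 19.91 km/s.

Δv_total ≈ 19.9 km/s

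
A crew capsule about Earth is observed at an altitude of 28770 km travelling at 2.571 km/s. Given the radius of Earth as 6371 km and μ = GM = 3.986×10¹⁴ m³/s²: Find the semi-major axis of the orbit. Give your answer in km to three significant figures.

r = 6371 + 28770 = 35141 km = 3.514×10⁷ m.
Specific orbital energy ε = v²/2 − μ/r = (2571)²/2 − 3.986×10¹⁴/3.514×10⁷ = -8.038×10⁶ J/kg.
Since ε = −μ/(2a), a = −μ/(2ε) = 2.480×10⁷ m = 24795 km.

a ≈ 24800 km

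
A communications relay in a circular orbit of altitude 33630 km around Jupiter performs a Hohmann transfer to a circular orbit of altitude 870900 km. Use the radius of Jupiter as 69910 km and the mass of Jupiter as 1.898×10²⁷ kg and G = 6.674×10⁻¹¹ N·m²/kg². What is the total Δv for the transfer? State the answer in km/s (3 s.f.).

Δv_total ≈ 18.4 km/s

μ = GM = 6.674×10⁻¹¹ × 1.898×10²⁷ = 1.267×10¹⁷ m³/s².
r₁ = 69910 + 33630 = 103540 km = 1.0354×10⁸ m.
r₂ = 69910 + 870900 = 940810 km = 9.4081×10⁸ m.
Transfer ellipse a_t = (r₁ + r₂)/2 = 5.222×10⁸ m.
At r₁: circular v_c1 = √(μ/r₁) = 34980 m/s; transfer-perijove v_p = √[μ(2/r₁ − 1/a_t)] = 46950 m/s.
Δv₁ = v_p − v_c1 = 11970 m/s.
At r₂: circular v_c2 = √(μ/r₂) = 11600 m/s; transfer-apojove v_a = √[μ(2/r₂ − 1/a_t)] = 5167 m/s.
Δv₂ = v_c2 − v_a = 6437 m/s.
Total Δv = Δv₁ + Δv₂ = 18410 m/s = 18.41 km/s.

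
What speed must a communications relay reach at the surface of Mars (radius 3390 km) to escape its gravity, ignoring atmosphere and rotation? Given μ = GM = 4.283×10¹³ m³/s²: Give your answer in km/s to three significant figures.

v_esc ≈ 5.03 km/s

r = R = 3.390×10⁶ m.
Escape speed v_esc = √(2μ/r) = √(2 × 4.283×10¹³ / 3.390×10⁶) = √(2.527×10⁷) = 5027 m/s.
= 5.027 km/s.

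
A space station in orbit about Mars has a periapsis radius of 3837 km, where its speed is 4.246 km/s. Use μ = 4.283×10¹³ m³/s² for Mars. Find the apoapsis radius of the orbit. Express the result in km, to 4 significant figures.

apoapsis radius ≈ 16100 km

r_p = 3.837×10⁶ m.
Specific energy ε = v²/2 − μ/r = -2.148×10⁶ J/kg, so a = −μ/(2ε) = 9.969×10⁶ m.
The apsides satisfy r_p + r_a = 2a, so the apoapsis radius is 2a − r_p = 1.610×10⁷ m = 16101 km.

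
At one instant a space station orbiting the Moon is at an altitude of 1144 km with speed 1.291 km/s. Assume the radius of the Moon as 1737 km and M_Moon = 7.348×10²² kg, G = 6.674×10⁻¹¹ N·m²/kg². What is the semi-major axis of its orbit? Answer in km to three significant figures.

a ≈ 2820 km

μ = GM = 6.674×10⁻¹¹ × 7.348×10²² = 4.904×10¹² m³/s².
r = 1737 + 1144 = 2881.0 km = 2.881×10⁶ m.
Vis-viva rearranged: 1/a = 2/r − v²/μ = 6.942×10⁻⁷ − 3.399×10⁻⁷ = 3.543×10⁻⁷ m⁻¹.
a = 2.822×10⁶ m = 2822.1 km.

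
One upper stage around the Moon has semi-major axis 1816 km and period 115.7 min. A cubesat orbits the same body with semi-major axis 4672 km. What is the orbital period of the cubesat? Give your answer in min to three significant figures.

Kepler's third law: T² ∝ a³, so T₂ = T₁ (a₂/a₁)^(3/2).
a₂/a₁ = 2.573, (a₂/a₁)^(3/2) = 4.126.
T₂ = 115.7 × 4.126 = 477.4 min.

T₂ ≈ 477 min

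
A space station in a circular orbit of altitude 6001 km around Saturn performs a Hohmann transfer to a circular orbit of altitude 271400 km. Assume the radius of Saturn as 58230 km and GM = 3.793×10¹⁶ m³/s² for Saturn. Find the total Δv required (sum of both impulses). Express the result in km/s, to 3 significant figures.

Δv_total ≈ 11.7 km/s

r₁ = 58230 + 6001 = 64231 km = 6.4231×10⁷ m.
r₂ = 58230 + 271400 = 329630 km = 3.2963×10⁸ m.
Transfer ellipse a_t = (r₁ + r₂)/2 = 1.969×10⁸ m.
At r₁: circular v_c1 = √(μ/r₁) = 24300 m/s; transfer-perikrone v_p = √[μ(2/r₁ − 1/a_t)] = 31440 m/s.
Δv₁ = v_p − v_c1 = 7139 m/s.
At r₂: circular v_c2 = √(μ/r₂) = 10730 m/s; transfer-apokrone v_a = √[μ(2/r₂ − 1/a_t)] = 6126 m/s.
Δv₂ = v_c2 − v_a = 4601 m/s.
Total Δv = Δv₁ + Δv₂ = 11740 m/s = 11.74 km/s.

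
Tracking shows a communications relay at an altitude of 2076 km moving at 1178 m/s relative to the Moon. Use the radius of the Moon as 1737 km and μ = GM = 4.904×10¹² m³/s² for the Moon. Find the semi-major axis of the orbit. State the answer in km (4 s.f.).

r = 1737 + 2076 = 3813.0 km = 3.813×10⁶ m.
Vis-viva rearranged: 1/a = 2/r − v²/μ = 5.245×10⁻⁷ − 2.830×10⁻⁷ = 2.416×10⁻⁷ m⁻¹.
a = 4.140×10⁶ m = 4139.9 km.

a ≈ 4140 km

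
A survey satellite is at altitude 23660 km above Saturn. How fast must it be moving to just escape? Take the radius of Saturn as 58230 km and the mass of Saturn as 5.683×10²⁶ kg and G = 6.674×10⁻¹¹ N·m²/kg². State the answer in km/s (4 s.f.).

v_esc ≈ 30.44 km/s

μ = GM = 6.674×10⁻¹¹ × 5.683×10²⁶ = 3.793×10¹⁶ m³/s².
r = 58230 + 23660 = 81890 km = 8.1890×10⁷ m.
Escape speed v_esc = √(2μ/r) = √(2 × 3.793×10¹⁶ / 8.189×10⁷) = √(9.263×10⁸) = 30440 m/s.
= 30.44 km/s.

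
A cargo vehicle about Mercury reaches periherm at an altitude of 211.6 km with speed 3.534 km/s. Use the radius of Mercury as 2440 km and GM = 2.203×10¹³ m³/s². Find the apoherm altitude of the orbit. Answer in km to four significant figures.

r_p = 2440 + 211.6 = 2651.6 km = 2.652×10⁶ m.
Specific energy ε = v²/2 − μ/r = -2.064×10⁶ J/kg, so a = −μ/(2ε) = 5.338×10⁶ m.
The apsides satisfy r_p + r_a = 2a, so the apoherm radius is 2a − r_p = 8.024×10⁶ m = 8023.8 km.
Apoherm altitude = 8023.8 − 2440 = 5583.8 km.

apoherm altitude ≈ 5584 km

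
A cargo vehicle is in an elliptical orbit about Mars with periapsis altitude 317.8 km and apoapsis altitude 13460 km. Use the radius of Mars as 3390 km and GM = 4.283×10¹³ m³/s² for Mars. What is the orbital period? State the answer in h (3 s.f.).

r_p = 3390 + 317.8 = 3707.8 km = 3.7078×10⁶ m.
r_a = 3390 + 13460 = 16850 km = 1.6850×10⁷ m.
Semi-major axis a = (r_p + r_a)/2 = (3707.8 + 16850)/2 = 10279 km = 1.028×10⁷ m.
By Kepler's third law T = 2π√(a³/μ) = 2π × 5.036×10³ = 3.164×10⁴ s.
= 8.789 h.

T ≈ 8.79 h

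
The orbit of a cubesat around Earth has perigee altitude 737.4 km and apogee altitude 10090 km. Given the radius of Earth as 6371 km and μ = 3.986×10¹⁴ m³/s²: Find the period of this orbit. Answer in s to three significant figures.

r_p = 6371 + 737.4 = 7108.4 km = 7.1084×10⁶ m.
r_a = 6371 + 10090 = 16461 km = 1.6461×10⁷ m.
Semi-major axis a = (r_p + r_a)/2 = (7108.4 + 16461)/2 = 11785 km = 1.178×10⁷ m.
By Kepler's third law T = 2π√(a³/μ) = 2π × 2.026×10³ = 1.273×10⁴ s.

T ≈ 12700 s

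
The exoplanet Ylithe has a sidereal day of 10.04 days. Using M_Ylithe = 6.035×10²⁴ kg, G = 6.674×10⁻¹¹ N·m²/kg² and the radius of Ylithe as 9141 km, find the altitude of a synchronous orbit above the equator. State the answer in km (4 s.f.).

μ = GM = 6.674×10⁻¹¹ × 6.035×10²⁴ = 4.028×10¹⁴ m³/s².
T = 10.04 days = 8.675×10⁵ s.
A synchronous orbit has period T, so by Kepler's third law a = (μT²/4π²)^(1/3).
μT²/4π² = 4.028×10¹⁴ × (8.675×10⁵)² / 39.48 = 7.677×10²⁴ m³.
a = 1.973×10⁸ m = 1.9727×10⁵ km.
Altitude h = a − R = 1.9727×10⁵ − 9141 = 1.8813×10⁵ km.

h_sync ≈ 1.881×10⁵ km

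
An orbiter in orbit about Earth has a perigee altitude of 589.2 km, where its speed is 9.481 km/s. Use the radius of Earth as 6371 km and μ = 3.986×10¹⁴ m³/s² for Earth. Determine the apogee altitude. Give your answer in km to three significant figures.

apogee altitude ≈ 19000 km

r_p = 6371 + 589.2 = 6960.2 km = 6.960×10⁶ m.
Specific energy ε = v²/2 − μ/r = -1.232×10⁷ J/kg, so a = −μ/(2ε) = 1.617×10⁷ m.
The apsides satisfy r_p + r_a = 2a, so the apogee radius is 2a − r_p = 2.538×10⁷ m = 25384 km.
Apogee altitude = 25384 − 6371 = 19013 km.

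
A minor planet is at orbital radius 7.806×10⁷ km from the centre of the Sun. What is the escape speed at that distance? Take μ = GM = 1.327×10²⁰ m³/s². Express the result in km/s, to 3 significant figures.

r = 7.806×10⁷ km = 7.806×10¹⁰ m.
Escape speed v_esc = √(2μ/r) = √(2 × 1.327×10²⁰ / 7.806×10¹⁰) = √(3.400×10⁹) = 58310 m/s.
= 58.31 km/s.

v_esc ≈ 58.3 km/s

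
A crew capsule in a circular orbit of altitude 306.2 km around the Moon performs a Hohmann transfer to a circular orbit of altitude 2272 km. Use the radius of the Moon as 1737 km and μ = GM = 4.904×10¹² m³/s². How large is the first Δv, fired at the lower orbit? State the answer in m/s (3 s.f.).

Δv ≈ 234 m/s

r₁ = 1737 + 306.2 = 2043.2 km = 2.0432×10⁶ m.
r₂ = 1737 + 2272 = 4009.0 km = 4.0090×10⁶ m.
Transfer ellipse a_t = (r₁ + r₂)/2 = 3.026×10⁶ m.
At r₁: circular v_c1 = √(μ/r₁) = 1549 m/s; transfer-perilune v_p = √[μ(2/r₁ − 1/a_t)] = 1783 m/s.
Δv₁ = v_p − v_c1 = 233.9 m/s.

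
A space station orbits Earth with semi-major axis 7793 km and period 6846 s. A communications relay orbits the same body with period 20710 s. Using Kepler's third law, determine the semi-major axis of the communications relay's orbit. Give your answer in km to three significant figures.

Kepler's third law: a³ ∝ T², so a₂ = a₁ (T₂/T₁)^(2/3).
T₂/T₁ = 3.025, (T₂/T₁)^(2/3) = 2.092.
a₂ = 7793 × 2.092 = 16300 km.

a₂ ≈ 16300 km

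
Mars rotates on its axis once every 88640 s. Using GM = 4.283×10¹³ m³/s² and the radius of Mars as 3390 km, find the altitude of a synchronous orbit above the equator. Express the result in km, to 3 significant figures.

A synchronous orbit has period T, so by Kepler's third law a = (μT²/4π²)^(1/3).
μT²/4π² = 4.283×10¹³ × (8.864×10⁴)² / 39.48 = 8.524×10²¹ m³.
a = 2.043×10⁷ m = 20428 km.
Altitude h = a − R = 20428 − 3390 = 17038 km.

h_sync ≈ 17000 km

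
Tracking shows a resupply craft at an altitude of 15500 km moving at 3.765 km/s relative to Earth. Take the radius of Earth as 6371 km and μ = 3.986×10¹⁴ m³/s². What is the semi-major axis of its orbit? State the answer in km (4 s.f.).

a ≈ 17890 km

r = 6371 + 15500 = 21871 km = 2.187×10⁷ m.
Specific orbital energy ε = v²/2 − μ/r = (3765)²/2 − 3.986×10¹⁴/2.187×10⁷ = -1.114×10⁷ J/kg.
Since ε = −μ/(2a), a = −μ/(2ε) = 1.789×10⁷ m = 17895 km.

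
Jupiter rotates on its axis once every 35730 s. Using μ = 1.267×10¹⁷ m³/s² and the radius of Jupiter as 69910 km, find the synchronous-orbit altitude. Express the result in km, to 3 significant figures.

A synchronous orbit has period T, so by Kepler's third law a = (μT²/4π²)^(1/3).
μT²/4π² = 1.267×10¹⁷ × (3.573×10⁴)² / 39.48 = 4.097×10²⁴ m³.
a = 1.600×10⁸ m = 1.6002×10⁵ km.
Altitude h = a − R = 1.6002×10⁵ − 69910 = 90105 km.

h_sync ≈ 90100 km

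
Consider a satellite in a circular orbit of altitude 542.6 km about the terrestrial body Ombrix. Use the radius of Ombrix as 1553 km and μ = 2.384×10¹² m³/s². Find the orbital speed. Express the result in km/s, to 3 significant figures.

r = 1553 + 542.6 = 2095.6 km = 2.0956×10⁶ m.
For a circular orbit v = √(μ/r) = √(2.384×10¹² / 2.096×10⁶) = √(1.138×10⁶) = 1067 m/s.
That is 1.067 km/s.

v ≈ 1.07 km/s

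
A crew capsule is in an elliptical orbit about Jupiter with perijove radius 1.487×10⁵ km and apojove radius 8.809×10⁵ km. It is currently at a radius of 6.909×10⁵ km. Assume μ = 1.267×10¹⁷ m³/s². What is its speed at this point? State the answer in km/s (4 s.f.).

v ≈ 10.98 km/s

Semi-major axis a = (r_p + r_a)/2 = 5.1480×10⁵ km = 5.148×10⁸ m.
Vis-viva: v² = μ(2/r − 1/a) = 1.267×10¹⁷ × (2.895×10⁻⁹ − 1.943×10⁻⁹) = 1.207×10⁸ m²/s².
v = 10980 m/s = 10.98 km/s.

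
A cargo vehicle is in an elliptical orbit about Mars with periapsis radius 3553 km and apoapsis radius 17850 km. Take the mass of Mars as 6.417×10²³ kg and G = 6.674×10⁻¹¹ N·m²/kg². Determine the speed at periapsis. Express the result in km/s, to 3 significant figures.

μ = GM = 6.674×10⁻¹¹ × 6.417×10²³ = 4.283×10¹³ m³/s².
Semi-major axis a = (r_p + r_a)/2 = 10702 km = 1.070×10⁷ m.
Vis-viva: v² = μ(2/r − 1/a) = 4.283×10¹³ × (5.629×10⁻⁷ − 9.344×10⁻⁸) = 2.011×10⁷ m²/s².
v = 4484 m/s = 4.484 km/s.

v ≈ 4.48 km/s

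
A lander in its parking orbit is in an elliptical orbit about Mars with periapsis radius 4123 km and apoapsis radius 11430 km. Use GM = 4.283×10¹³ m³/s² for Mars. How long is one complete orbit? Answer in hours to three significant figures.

Semi-major axis a = (r_p + r_a)/2 = (4123.0 + 11430)/2 = 7776.5 km = 7.776×10⁶ m.
By Kepler's third law T = 2π√(a³/μ) = 2π × 3.314×10³ = 2.082×10⁴ s.
= 5.783 hours.

T ≈ 5.78 hours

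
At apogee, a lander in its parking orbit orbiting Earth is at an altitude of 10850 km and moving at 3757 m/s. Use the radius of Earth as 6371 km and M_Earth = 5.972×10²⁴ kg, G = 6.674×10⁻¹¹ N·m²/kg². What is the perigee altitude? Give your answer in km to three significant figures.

perigee altitude ≈ 1180 km

μ = GM = 6.674×10⁻¹¹ × 5.972×10²⁴ = 3.986×10¹⁴ m³/s².
r_a = 6371 + 10850 = 17221 km = 1.722×10⁷ m.
Specific energy ε = v²/2 − μ/r = -1.609×10⁷ J/kg, so a = −μ/(2ε) = 1.239×10⁷ m.
The apsides satisfy r_p + r_a = 2a, so the perigee radius is 2a − r_a = 7.555×10⁶ m = 7555.0 km.
Perigee altitude = 7555.0 − 6371 = 1184.0 km.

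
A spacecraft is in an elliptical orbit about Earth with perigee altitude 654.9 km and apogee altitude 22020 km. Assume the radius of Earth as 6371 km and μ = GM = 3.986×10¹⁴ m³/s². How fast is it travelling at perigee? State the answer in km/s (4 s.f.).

r_p = 6371 + 654.9 = 7025.9 km = 7.0259×10⁶ m.
r_a = 6371 + 22020 = 28391 km = 2.8391×10⁷ m.
Semi-major axis a = (r_p + r_a)/2 = 17708 km = 1.771×10⁷ m.
Vis-viva: v² = μ(2/r − 1/a) = 3.986×10¹⁴ × (2.847×10⁻⁷ − 5.647×10⁻⁸) = 9.096×10⁷ m²/s².
v = 9537 m/s = 9.537 km/s.

v ≈ 9.537 km/s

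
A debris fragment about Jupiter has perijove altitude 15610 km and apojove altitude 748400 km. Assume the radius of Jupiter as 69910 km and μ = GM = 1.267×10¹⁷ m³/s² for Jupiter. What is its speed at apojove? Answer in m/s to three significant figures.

v ≈ 5410 m/s

r_p = 69910 + 15610 = 85520 km = 8.5520×10⁷ m.
r_a = 69910 + 748400 = 818310 km = 8.1831×10⁸ m.
Semi-major axis a = (r_p + r_a)/2 = 4.5192×10⁵ km = 4.519×10⁸ m.
Vis-viva: v² = μ(2/r − 1/a) = 1.267×10¹⁷ × (2.444×10⁻⁹ − 2.213×10⁻⁹) = 2.930×10⁷ m²/s².
v = 5413 m/s.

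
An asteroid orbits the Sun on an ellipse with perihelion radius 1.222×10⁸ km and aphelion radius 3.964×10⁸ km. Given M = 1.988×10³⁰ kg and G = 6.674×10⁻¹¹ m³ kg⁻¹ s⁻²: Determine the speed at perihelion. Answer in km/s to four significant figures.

μ = GM = 6.674×10⁻¹¹ × 1.988×10³⁰ = 1.327×10²⁰ m³/s².
Semi-major axis a = (r_p + r_a)/2 = 2.5930×10⁸ km = 2.593×10¹¹ m.
Vis-viva: v² = μ(2/r − 1/a) = 1.327×10²⁰ × (1.637×10⁻¹¹ − 3.857×10⁻¹²) = 1.660×10⁹ m²/s².
v = 40740 m/s = 40.74 km/s.

v ≈ 40.74 km/s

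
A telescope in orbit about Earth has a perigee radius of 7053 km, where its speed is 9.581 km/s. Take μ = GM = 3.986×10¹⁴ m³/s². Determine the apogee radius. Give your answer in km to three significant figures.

apogee radius ≈ 30500 km

r_p = 7.053×10⁶ m.
Specific energy ε = v²/2 − μ/r = -1.062×10⁷ J/kg, so a = −μ/(2ε) = 1.877×10⁷ m.
The apsides satisfy r_p + r_a = 2a, so the apogee radius is 2a − r_p = 3.049×10⁷ m = 30490 km.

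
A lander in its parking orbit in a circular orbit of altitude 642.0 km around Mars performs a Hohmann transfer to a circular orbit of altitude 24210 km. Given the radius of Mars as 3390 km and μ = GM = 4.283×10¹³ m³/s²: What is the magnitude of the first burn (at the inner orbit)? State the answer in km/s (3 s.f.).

Δv ≈ 1.05 km/s

r₁ = 3390 + 642.0 = 4032.0 km = 4.0320×10⁶ m.
r₂ = 3390 + 24210 = 27600 km = 2.7600×10⁷ m.
Transfer ellipse a_t = (r₁ + r₂)/2 = 1.582×10⁷ m.
At r₁: circular v_c1 = √(μ/r₁) = 3259 m/s; transfer-periapsis v_p = √[μ(2/r₁ − 1/a_t)] = 4305 m/s.
Δv₁ = v_p − v_c1 = 1046 m/s.
= 1.046 km/s.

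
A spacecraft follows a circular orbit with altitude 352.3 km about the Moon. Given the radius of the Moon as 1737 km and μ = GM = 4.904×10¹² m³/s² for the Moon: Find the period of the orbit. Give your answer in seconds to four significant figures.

r = 1737 + 352.3 = 2089.3 km = 2.0893×10⁶ m.
Kepler's third law: T = 2π√(r³/μ) = 2π√((2.089×10⁶)³ / 4.904×10¹²).
r³/μ = 1.860×10⁶ s², so T = 2π × 1.364×10³ = 8.569×10³ s.

T ≈ 8569 seconds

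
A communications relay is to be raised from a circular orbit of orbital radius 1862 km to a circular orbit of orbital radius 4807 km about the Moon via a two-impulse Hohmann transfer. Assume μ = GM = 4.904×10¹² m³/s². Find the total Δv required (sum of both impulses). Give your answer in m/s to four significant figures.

Δv_total ≈ 580.9 m/s

r₁ = 1862 km = 1.862×10⁶ m.
r₂ = 4807 km = 4.807×10⁶ m.
Transfer ellipse a_t = (r₁ + r₂)/2 = 3.334×10⁶ m.
At r₁: circular v_c1 = √(μ/r₁) = 1623 m/s; transfer-perilune v_p = √[μ(2/r₁ − 1/a_t)] = 1949 m/s.
Δv₁ = v_p − v_c1 = 325.7 m/s.
At r₂: circular v_c2 = √(μ/r₂) = 1010 m/s; transfer-apolune v_a = √[μ(2/r₂ − 1/a_t)] = 754.8 m/s.
Δv₂ = v_c2 − v_a = 255.3 m/s.
Total Δv = Δv₁ + Δv₂ = 580.9 m/s.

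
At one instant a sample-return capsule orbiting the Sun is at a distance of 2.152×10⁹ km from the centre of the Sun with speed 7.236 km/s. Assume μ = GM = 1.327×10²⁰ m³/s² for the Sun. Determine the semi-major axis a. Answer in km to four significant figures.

r = 2.152×10¹² m.
Specific orbital energy ε = v²/2 − μ/r = (7236)²/2 − 1.327×10²⁰/2.152×10¹² = -3.548×10⁷ J/kg.
Since ε = −μ/(2a), a = −μ/(2ε) = 1.870×10¹² m = 1.8699×10⁹ km.

a ≈ 1.870×10⁹ km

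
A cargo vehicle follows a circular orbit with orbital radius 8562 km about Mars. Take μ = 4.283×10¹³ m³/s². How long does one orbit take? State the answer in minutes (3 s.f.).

r = 8562 km = 8.562×10⁶ m.
Kepler's third law: T = 2π√(r³/μ) = 2π√((8.562×10⁶)³ / 4.283×10¹³).
r³/μ = 1.465×10⁷ s², so T = 2π × 3.828×10³ = 2.405×10⁴ s.
Converting: 2.405×10⁴ s ÷ 60.00 = 400.9 minutes.

T ≈ 401 minutes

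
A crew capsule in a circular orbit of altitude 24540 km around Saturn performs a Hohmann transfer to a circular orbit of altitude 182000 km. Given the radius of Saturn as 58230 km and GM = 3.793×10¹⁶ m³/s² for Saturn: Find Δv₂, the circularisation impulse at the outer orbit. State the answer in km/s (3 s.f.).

Δv ≈ 3.57 km/s

r₁ = 58230 + 24540 = 82770 km = 8.2770×10⁷ m.
r₂ = 58230 + 182000 = 240230 km = 2.4023×10⁸ m.
Transfer ellipse a_t = (r₁ + r₂)/2 = 1.615×10⁸ m.
At r₁: circular v_c1 = √(μ/r₁) = 21410 m/s; transfer-perikrone v_p = √[μ(2/r₁ − 1/a_t)] = 26110 m/s.
At r₂: circular v_c2 = √(μ/r₂) = 12570 m/s; transfer-apokrone v_a = √[μ(2/r₂ − 1/a_t)] = 8996 m/s.
Δv₂ = v_c2 − v_a = 3570 m/s.
= 3.570 km/s.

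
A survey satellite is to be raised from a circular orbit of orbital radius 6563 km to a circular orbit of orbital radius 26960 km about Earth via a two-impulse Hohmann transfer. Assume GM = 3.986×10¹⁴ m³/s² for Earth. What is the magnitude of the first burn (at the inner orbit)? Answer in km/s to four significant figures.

Δv ≈ 2.091 km/s

r₁ = 6563 km = 6.563×10⁶ m.
r₂ = 26960 km = 2.696×10⁷ m.
Transfer ellipse a_t = (r₁ + r₂)/2 = 1.676×10⁷ m.
At r₁: circular v_c1 = √(μ/r₁) = 7793 m/s; transfer-perigee v_p = √[μ(2/r₁ − 1/a_t)] = 9884 m/s.
Δv₁ = v_p − v_c1 = 2091 m/s.
= 2.091 km/s.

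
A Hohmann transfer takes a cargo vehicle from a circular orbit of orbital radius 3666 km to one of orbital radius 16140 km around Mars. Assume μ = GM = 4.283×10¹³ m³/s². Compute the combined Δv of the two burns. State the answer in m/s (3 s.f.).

r₁ = 3666 km = 3.666×10⁶ m.
r₂ = 16140 km = 1.614×10⁷ m.
Transfer ellipse a_t = (r₁ + r₂)/2 = 9.903×10⁶ m.
At r₁: circular v_c1 = √(μ/r₁) = 3418 m/s; transfer-periapsis v_p = √[μ(2/r₁ − 1/a_t)] = 4364 m/s.
Δv₁ = v_p − v_c1 = 945.6 m/s.
At r₂: circular v_c2 = √(μ/r₂) = 1629 m/s; transfer-apoapsis v_a = √[μ(2/r₂ − 1/a_t)] = 991.1 m/s.
Δv₂ = v_c2 − v_a = 637.9 m/s.
Total Δv = Δv₁ + Δv₂ = 1583 m/s.

Δv_total ≈ 1580 m/s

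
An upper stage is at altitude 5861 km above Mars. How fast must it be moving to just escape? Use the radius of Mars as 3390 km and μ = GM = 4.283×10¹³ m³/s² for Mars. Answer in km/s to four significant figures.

r = 3390 + 5861 = 9251.0 km = 9.2510×10⁶ m.
Escape speed v_esc = √(2μ/r) = √(2 × 4.283×10¹³ / 9.251×10⁶) = √(9.260×10⁶) = 3043 m/s.
= 3.043 km/s.

v_esc ≈ 3.043 km/s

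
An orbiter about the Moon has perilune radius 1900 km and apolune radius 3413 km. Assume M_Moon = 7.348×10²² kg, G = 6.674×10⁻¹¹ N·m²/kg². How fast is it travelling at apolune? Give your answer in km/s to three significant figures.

μ = GM = 6.674×10⁻¹¹ × 7.348×10²² = 4.904×10¹² m³/s².
Semi-major axis a = (r_p + r_a)/2 = 2656.5 km = 2.656×10⁶ m.
Vis-viva: v² = μ(2/r − 1/a) = 4.904×10¹² × (5.860×10⁻⁷ − 3.764×10⁻⁷) = 1.028×10⁶ m²/s².
v = 1014 m/s = 1.014 km/s.

v ≈ 1.01 km/s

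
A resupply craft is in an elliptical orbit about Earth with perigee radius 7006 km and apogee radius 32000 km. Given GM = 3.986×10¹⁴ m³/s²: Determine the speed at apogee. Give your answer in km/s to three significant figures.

v ≈ 2.12 km/s

Semi-major axis a = (r_p + r_a)/2 = 19503 km = 1.950×10⁷ m.
Vis-viva: v² = μ(2/r − 1/a) = 3.986×10¹⁴ × (6.250×10⁻⁸ − 5.127×10⁻⁸) = 4.475×10⁶ m²/s².
v = 2115 m/s = 2.115 km/s.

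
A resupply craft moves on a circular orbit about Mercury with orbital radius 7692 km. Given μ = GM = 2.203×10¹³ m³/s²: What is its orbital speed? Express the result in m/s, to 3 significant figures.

v ≈ 1690 m/s

r = 7692 km = 7.692×10⁶ m.
For a circular orbit v = √(μ/r) = √(2.203×10¹³ / 7.692×10⁶) = √(2.864×10⁶) = 1692 m/s.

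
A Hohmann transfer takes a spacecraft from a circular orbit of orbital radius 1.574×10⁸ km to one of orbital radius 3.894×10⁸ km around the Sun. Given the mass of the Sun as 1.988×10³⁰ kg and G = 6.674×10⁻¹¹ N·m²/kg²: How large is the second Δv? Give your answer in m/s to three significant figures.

μ = GM = 6.674×10⁻¹¹ × 1.988×10³⁰ = 1.327×10²⁰ m³/s².
r₁ = 1.574×10⁸ km = 1.574×10¹¹ m.
r₂ = 3.894×10⁸ km = 3.894×10¹¹ m.
Transfer ellipse a_t = (r₁ + r₂)/2 = 2.734×10¹¹ m.
At r₁: circular v_c1 = √(μ/r₁) = 29030 m/s; transfer-perihelion v_p = √[μ(2/r₁ − 1/a_t)] = 34650 m/s.
At r₂: circular v_c2 = √(μ/r₂) = 18460 m/s; transfer-aphelion v_a = √[μ(2/r₂ − 1/a_t)] = 14010 m/s.
Δv₂ = v_c2 − v_a = 4453 m/s.

Δv ≈ 4450 m/s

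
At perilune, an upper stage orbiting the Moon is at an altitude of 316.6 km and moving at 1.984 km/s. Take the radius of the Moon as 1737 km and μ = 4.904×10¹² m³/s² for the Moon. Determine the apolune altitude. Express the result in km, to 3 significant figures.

apolune altitude ≈ 7890 km

r_p = 1737 + 316.6 = 2053.6 km = 2.054×10⁶ m.
Specific energy ε = v²/2 − μ/r = -4.199×10⁵ J/kg, so a = −μ/(2ε) = 5.840×10⁶ m.
The apsides satisfy r_p + r_a = 2a, so the apolune radius is 2a − r_p = 9.626×10⁶ m = 9626.1 km.
Apolune altitude = 9626.1 − 1737 = 7889.1 km.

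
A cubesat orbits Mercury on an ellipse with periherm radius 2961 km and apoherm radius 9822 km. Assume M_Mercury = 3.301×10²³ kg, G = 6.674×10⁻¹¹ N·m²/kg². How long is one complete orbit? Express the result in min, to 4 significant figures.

T ≈ 360.5 min

μ = GM = 6.674×10⁻¹¹ × 3.301×10²³ = 2.203×10¹³ m³/s².
Semi-major axis a = (r_p + r_a)/2 = (2961.0 + 9822.0)/2 = 6391.5 km = 6.392×10⁶ m.
By Kepler's third law T = 2π√(a³/μ) = 2π × 3.443×10³ = 2.163×10⁴ s.
= 360.5 min.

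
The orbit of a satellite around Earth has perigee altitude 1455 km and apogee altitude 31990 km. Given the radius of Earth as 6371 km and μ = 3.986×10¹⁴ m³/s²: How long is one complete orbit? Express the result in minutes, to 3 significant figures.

r_p = 6371 + 1455 = 7826.0 km = 7.8260×10⁶ m.
r_a = 6371 + 31990 = 38361 km = 3.8361×10⁷ m.
Semi-major axis a = (r_p + r_a)/2 = (7826.0 + 38361)/2 = 23094 km = 2.309×10⁷ m.
By Kepler's third law T = 2π√(a³/μ) = 2π × 5.559×10³ = 3.493×10⁴ s.
= 582.1 minutes.

T ≈ 582 minutes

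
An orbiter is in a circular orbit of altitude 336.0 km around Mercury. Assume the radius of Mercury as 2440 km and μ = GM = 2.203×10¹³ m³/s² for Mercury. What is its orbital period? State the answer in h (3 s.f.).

T ≈ 1.72 h

r = 2440 + 336.0 = 2776.0 km = 2.7760×10⁶ m.
Kepler's third law: T = 2π√(r³/μ) = 2π√((2.776×10⁶)³ / 2.203×10¹³).
r³/μ = 9.711×10⁵ s², so T = 2π × 9.854×10² = 6.192×10³ s.
Converting: 6.192×10³ s ÷ 3600 = 1.720 h.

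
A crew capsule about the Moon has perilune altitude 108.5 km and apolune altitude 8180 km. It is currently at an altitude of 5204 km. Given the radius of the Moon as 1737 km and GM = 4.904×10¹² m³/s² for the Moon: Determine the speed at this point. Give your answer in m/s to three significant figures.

v ≈ 761 m/s

r_p = 1737 + 108.5 = 1845.5 km = 1.8455×10⁶ m.
r_a = 1737 + 8180 = 9917.0 km = 9.9170×10⁶ m.
r = 1737 + 5204 = 6941.0 km = 6.941×10⁶ m.
Semi-major axis a = (r_p + r_a)/2 = 5881.2 km = 5.881×10⁶ m.
Vis-viva: v² = μ(2/r − 1/a) = 4.904×10¹² × (2.881×10⁻⁷ − 1.700×10⁻⁷) = 5.792×10⁵ m²/s².
v = 761.1 m/s.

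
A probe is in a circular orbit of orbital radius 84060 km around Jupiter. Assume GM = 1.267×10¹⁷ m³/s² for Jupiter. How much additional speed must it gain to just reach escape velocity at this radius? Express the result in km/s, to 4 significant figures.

Δv ≈ 16.08 km/s

r = 84060 km = 8.406×10⁷ m.
Circular speed v_c = √(μ/r) = 38820 m/s.
Escape speed v_esc = √(2μ/r) = √2 × v_c = 54900 m/s.
Δv = v_esc − v_c = 16080 m/s = 16.08 km/s.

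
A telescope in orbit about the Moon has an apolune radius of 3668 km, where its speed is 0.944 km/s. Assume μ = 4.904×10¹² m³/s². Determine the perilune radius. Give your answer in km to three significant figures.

r_a = 3.668×10⁶ m.
Specific energy ε = v²/2 − μ/r = -8.914×10⁵ J/kg, so a = −μ/(2ε) = 2.751×10⁶ m.
The apsides satisfy r_p + r_a = 2a, so the perilune radius is 2a − r_a = 1.833×10⁶ m = 1833.5 km.

perilune radius ≈ 1830 km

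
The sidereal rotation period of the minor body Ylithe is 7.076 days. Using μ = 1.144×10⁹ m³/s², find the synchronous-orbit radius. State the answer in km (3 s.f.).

r_sync ≈ 2210 km

T = 7.076 days = 6.114×10⁵ s.
A synchronous orbit has period T, so by Kepler's third law a = (μT²/4π²)^(1/3).
μT²/4π² = 1.144×10⁹ × (6.114×10⁵)² / 39.48 = 1.083×10¹⁹ m³.
a = 2.213×10⁶ m = 2212.5 km.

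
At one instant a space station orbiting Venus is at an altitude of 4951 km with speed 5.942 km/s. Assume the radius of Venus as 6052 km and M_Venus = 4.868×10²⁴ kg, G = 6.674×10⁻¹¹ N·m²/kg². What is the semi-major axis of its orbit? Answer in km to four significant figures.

a ≈ 13680 km

μ = GM = 6.674×10⁻¹¹ × 4.868×10²⁴ = 3.249×10¹⁴ m³/s².
r = 6052 + 4951 = 11003 km = 1.100×10⁷ m.
Specific orbital energy ε = v²/2 − μ/r = (5942)²/2 − 3.249×10¹⁴/1.100×10⁷ = -1.187×10⁷ J/kg.
Since ε = −μ/(2a), a = −μ/(2ε) = 1.368×10⁷ m = 13681 km.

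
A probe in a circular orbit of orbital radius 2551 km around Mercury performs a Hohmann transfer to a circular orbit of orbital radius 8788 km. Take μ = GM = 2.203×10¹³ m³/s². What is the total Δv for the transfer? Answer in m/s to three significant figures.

Δv_total ≈ 1240 m/s

r₁ = 2551 km = 2.551×10⁶ m.
r₂ = 8788 km = 8.788×10⁶ m.
Transfer ellipse a_t = (r₁ + r₂)/2 = 5.670×10⁶ m.
At r₁: circular v_c1 = √(μ/r₁) = 2939 m/s; transfer-periherm v_p = √[μ(2/r₁ − 1/a_t)] = 3659 m/s.
Δv₁ = v_p − v_c1 = 720.0 m/s.
At r₂: circular v_c2 = √(μ/r₂) = 1583 m/s; transfer-apoherm v_a = √[μ(2/r₂ − 1/a_t)] = 1062 m/s.
Δv₂ = v_c2 − v_a = 521.2 m/s.
Total Δv = Δv₁ + Δv₂ = 1241 m/s.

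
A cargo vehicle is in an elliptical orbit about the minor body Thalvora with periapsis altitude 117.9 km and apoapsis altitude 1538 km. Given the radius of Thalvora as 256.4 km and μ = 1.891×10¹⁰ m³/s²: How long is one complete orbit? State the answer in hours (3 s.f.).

T ≈ 14.3 hours

r_p = 256.4 + 117.9 = 374.30 km = 3.7430×10⁵ m.
r_a = 256.4 + 1538 = 1794.4 km = 1.7944×10⁶ m.
Semi-major axis a = (r_p + r_a)/2 = (374.30 + 1794.4)/2 = 1084.3 km = 1.084×10⁶ m.
By Kepler's third law T = 2π√(a³/μ) = 2π × 8.211×10³ = 5.159×10⁴ s.
= 14.33 hours.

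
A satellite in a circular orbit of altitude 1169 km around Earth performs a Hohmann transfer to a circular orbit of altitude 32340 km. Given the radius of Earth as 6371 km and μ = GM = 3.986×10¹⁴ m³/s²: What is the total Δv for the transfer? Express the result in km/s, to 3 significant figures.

Δv_total ≈ 3.51 km/s

r₁ = 6371 + 1169 = 7540.0 km = 7.5400×10⁶ m.
r₂ = 6371 + 32340 = 38711 km = 3.8711×10⁷ m.
Transfer ellipse a_t = (r₁ + r₂)/2 = 2.313×10⁷ m.
At r₁: circular v_c1 = √(μ/r₁) = 7271 m/s; transfer-perigee v_p = √[μ(2/r₁ − 1/a_t)] = 9407 m/s.
Δv₁ = v_p − v_c1 = 2136 m/s.
At r₂: circular v_c2 = √(μ/r₂) = 3209 m/s; transfer-apogee v_a = √[μ(2/r₂ − 1/a_t)] = 1832 m/s.
Δv₂ = v_c2 − v_a = 1377 m/s.
Total Δv = Δv₁ + Δv₂ = 3513 m/s = 3.513 km/s.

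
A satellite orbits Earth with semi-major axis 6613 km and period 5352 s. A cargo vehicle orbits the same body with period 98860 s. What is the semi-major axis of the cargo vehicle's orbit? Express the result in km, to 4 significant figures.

Kepler's third law: a³ ∝ T², so a₂ = a₁ (T₂/T₁)^(2/3).
T₂/T₁ = 18.47, (T₂/T₁)^(2/3) = 6.988.
a₂ = 6613 × 6.988 = 46210 km.

a₂ ≈ 46210 km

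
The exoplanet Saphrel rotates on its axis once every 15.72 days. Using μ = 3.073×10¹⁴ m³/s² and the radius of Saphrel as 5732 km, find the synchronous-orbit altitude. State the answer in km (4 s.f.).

h_sync ≈ 2.373×10⁵ km

T = 15.72 days = 1.358×10⁶ s.
A synchronous orbit has period T, so by Kepler's third law a = (μT²/4π²)^(1/3).
μT²/4π² = 3.073×10¹⁴ × (1.358×10⁶)² / 39.48 = 1.436×10²⁵ m³.
a = 2.431×10⁸ m = 2.4306×10⁵ km.
Altitude h = a − R = 2.4306×10⁵ − 5732 = 2.3733×10⁵ km.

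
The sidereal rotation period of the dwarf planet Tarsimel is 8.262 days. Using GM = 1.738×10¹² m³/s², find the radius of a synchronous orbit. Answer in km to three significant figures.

T = 8.262 days = 7.138×10⁵ s.
A synchronous orbit has period T, so by Kepler's third law a = (μT²/4π²)^(1/3).
μT²/4π² = 1.738×10¹² × (7.138×10⁵)² / 39.48 = 2.243×10²² m³.
a = 2.820×10⁷ m = 28203 km.

r_sync ≈ 28200 km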